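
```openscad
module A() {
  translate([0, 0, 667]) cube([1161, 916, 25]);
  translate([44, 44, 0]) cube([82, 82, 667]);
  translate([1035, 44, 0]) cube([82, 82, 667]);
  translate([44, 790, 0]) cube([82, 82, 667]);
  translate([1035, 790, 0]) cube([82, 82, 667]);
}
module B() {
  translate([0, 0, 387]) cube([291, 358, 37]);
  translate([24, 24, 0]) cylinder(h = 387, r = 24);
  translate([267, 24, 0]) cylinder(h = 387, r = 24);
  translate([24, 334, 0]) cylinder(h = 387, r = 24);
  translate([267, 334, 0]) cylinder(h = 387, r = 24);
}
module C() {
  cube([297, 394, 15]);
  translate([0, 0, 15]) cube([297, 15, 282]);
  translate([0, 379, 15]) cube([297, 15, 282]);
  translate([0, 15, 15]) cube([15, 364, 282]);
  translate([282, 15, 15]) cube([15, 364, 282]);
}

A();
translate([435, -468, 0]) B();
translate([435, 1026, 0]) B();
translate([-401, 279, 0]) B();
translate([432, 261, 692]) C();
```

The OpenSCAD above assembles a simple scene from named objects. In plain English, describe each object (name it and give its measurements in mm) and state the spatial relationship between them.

A is a table: top 1161 mm (x) × 916 mm (y), 25 mm thick, upper face at z = 692 mm, on four 82×82 mm square legs, each inset 44 mm from the nearest pair of top edges, running from z = 0 to the bottom of the top.

B is a simple wooden stool: a rectangular seat 291 mm (x) by 358 mm (y), 37 mm thick, top face at z = 424 mm, on four round legs, each 48 mm in diameter. The legs rest on z = 0, each leg's axis is inset half a diameter from the nearest pair of seat edges (so the leg's bounding box is flush with the corner).

C is an open-topped rectangular box: outside dimensions 297×394×297 mm, with a uniform wall and base thickness of 15 mm. The base is a full 297×394 slab on the floor; four walls sit on top of the base. The front and back walls (the −y and +y sides) span the full width; the two side walls fit between them.

Three stools sit around the table at the −y, +y, −x sides. The open box is on top of the table, centred.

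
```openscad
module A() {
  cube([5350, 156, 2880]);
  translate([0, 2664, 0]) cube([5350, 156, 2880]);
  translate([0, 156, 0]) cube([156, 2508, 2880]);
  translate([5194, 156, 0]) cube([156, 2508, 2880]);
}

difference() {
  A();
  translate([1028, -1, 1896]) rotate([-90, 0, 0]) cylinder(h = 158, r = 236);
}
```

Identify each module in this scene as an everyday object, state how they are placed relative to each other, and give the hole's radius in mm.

The subtracted cylinder has r = 236 mm.

A is a house frame. The house frame has a circular hole through its front wall. The hole's radius is 236 mm.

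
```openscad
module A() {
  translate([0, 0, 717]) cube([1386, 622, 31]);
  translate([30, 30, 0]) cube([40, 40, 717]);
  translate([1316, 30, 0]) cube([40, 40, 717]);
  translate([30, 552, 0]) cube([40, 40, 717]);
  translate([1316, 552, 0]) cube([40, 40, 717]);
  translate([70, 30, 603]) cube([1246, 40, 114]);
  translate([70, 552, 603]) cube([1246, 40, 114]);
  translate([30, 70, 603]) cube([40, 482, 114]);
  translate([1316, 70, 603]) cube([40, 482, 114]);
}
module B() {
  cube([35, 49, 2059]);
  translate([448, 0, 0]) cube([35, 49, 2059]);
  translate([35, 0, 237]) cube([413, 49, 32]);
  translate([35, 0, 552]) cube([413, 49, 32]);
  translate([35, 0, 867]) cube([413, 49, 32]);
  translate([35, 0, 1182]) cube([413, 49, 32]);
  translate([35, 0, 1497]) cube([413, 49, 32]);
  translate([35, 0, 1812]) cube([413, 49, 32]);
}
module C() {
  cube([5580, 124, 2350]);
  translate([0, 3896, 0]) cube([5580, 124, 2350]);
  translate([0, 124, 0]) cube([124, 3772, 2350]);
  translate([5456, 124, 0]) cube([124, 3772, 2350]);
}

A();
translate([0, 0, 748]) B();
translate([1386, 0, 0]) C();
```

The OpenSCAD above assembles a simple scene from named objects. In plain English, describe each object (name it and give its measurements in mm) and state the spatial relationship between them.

A is a rectangular dining table. The top is 1386×622×31 mm with its upper surface at z = 748 mm. It stands on four 40×40 mm square legs, each inset 30 mm from the nearest pair of top edges, running from the floor to the underside of the top. Four apron rails, 40 mm thick and 114 mm tall, run between adjacent legs with their top edges flush with the underside of the top and their outer faces flush with the legs' outer faces.

B is a straight ladder. Two 35×49 mm vertical rails, 2059 mm tall, stand 483 mm apart (outside-to-outside) with their front faces coplanar on the −y side. 6 rungs, each 49 mm deep and 32 mm tall, span between the inner faces of the rails, front faces flush with the rails. The lowest rung's underside is at z = 237 mm and rungs are spaced 315 mm apart (underside to underside).

C is a box-shaped house frame (walls only): outside footprint 5580×4020 mm, wall height 2350 mm, wall thickness 124 mm. The two y-facing walls run the full x-width; the two x-facing walls fit between the inner faces of the y-facing walls.

The ladder is on top of the table. The house frame is against the table's +x side, with their −y faces flush.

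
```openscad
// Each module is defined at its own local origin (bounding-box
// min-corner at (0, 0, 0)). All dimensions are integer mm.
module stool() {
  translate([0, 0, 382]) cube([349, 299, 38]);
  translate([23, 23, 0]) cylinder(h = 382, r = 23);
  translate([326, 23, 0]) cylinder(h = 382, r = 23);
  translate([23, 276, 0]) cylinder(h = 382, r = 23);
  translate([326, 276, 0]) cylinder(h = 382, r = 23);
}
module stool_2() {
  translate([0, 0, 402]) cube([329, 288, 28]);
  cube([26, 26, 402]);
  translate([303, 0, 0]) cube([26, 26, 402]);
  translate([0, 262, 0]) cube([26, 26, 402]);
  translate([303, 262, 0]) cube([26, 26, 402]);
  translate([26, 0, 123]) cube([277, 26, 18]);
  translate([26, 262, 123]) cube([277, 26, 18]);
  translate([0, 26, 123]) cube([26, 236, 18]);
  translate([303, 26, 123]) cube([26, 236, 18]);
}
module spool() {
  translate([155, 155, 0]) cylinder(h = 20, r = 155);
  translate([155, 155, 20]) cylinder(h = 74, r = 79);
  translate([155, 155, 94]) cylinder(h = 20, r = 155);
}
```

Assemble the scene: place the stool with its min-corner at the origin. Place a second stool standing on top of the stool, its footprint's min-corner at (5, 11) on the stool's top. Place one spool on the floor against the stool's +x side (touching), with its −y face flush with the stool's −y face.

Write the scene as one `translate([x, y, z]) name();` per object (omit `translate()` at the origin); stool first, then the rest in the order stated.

stool();
translate([5, 11, 420]) stool_2();
translate([349, 0, 0]) spool();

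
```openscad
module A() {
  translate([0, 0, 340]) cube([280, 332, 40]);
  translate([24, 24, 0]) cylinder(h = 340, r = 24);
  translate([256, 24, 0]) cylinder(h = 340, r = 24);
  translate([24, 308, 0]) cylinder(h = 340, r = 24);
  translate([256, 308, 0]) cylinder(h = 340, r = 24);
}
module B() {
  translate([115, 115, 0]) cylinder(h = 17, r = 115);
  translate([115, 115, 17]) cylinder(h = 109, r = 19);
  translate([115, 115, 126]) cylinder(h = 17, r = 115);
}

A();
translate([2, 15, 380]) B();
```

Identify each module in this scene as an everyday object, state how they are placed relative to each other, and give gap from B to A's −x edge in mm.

A is a stool. B is a spool. The spool is on top of the stool. The gap from the spool to the stool's −x edge is 2 mm.

The spool's min-x is at 2; the stool's min-x is 0; gap = 2 mm.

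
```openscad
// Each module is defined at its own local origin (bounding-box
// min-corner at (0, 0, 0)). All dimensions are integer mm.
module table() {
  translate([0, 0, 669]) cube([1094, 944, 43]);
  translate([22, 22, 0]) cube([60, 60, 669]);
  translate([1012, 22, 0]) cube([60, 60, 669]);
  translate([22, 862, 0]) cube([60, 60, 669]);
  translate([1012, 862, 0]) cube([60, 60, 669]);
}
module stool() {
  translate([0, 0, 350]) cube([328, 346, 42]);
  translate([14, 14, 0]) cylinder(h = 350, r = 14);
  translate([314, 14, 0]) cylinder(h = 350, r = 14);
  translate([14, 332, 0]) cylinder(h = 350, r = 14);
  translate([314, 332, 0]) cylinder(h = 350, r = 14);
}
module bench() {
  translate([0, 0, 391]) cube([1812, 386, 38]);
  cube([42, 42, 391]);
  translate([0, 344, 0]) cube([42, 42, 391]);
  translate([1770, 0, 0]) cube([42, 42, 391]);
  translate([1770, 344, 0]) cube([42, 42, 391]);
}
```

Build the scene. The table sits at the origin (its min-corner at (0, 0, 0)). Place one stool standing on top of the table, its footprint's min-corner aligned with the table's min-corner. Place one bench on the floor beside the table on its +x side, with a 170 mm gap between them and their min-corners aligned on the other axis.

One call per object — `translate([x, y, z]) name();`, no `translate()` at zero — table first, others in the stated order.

table();
translate([0, 0, 712]) stool();
translate([1264, 0, 0]) bench();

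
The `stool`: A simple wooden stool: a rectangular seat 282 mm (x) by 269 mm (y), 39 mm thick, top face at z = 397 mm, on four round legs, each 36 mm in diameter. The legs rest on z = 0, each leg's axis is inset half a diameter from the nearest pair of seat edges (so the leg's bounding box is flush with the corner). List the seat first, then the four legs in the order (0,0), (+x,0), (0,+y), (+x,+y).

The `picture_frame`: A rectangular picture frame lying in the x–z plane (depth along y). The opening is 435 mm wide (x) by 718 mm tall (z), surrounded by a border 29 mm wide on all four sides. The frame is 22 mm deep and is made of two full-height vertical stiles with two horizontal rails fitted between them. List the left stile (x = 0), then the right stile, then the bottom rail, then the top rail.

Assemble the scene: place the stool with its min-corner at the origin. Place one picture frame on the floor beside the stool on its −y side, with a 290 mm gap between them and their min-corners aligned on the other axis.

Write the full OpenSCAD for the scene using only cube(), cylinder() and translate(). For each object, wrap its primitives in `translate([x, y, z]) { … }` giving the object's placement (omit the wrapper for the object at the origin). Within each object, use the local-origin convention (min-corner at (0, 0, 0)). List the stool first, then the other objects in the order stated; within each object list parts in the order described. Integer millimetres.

translate([0, 0, 358]) cube([282, 269, 39]);
translate([18, 18, 0]) cylinder(h = 358, r = 18);
translate([264, 18, 0]) cylinder(h = 358, r = 18);
translate([18, 251, 0]) cylinder(h = 358, r = 18);
translate([264, 251, 0]) cylinder(h = 358, r = 18);
translate([0, -312, 0]) {
  cube([29, 22, 776]);
  translate([464, 0, 0]) cube([29, 22, 776]);
  translate([29, 0, 0]) cube([435, 22, 29]);
  translate([29, 0, 747]) cube([435, 22, 29]);
}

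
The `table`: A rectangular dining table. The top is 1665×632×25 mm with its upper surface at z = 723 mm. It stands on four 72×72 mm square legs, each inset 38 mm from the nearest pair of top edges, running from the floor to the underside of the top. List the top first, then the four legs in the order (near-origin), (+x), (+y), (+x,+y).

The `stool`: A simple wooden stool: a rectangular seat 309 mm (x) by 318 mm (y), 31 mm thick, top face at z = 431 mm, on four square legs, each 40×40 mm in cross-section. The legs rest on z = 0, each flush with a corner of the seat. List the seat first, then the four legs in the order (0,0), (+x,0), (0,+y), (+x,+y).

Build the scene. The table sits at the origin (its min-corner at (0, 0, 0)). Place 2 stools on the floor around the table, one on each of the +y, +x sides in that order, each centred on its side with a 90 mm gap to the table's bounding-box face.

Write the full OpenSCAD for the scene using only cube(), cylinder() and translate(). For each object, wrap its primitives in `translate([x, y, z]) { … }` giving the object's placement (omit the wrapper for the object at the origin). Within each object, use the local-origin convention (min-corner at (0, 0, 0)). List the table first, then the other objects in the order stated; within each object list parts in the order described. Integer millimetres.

translate([0, 0, 698]) cube([1665, 632, 25]);
translate([38, 38, 0]) cube([72, 72, 698]);
translate([1555, 38, 0]) cube([72, 72, 698]);
translate([38, 522, 0]) cube([72, 72, 698]);
translate([1555, 522, 0]) cube([72, 72, 698]);
translate([678, 722, 0]) {
  translate([0, 0, 400]) cube([309, 318, 31]);
  cube([40, 40, 400]);
  translate([269, 0, 0]) cube([40, 40, 400]);
  translate([0, 278, 0]) cube([40, 40, 400]);
  translate([269, 278, 0]) cube([40, 40, 400]);
}
translate([1755, 157, 0]) {
  translate([0, 0, 400]) cube([309, 318, 31]);
  cube([40, 40, 400]);
  translate([269, 0, 0]) cube([40, 40, 400]);
  translate([0, 278, 0]) cube([40, 40, 400]);
  translate([269, 278, 0]) cube([40, 40, 400]);
}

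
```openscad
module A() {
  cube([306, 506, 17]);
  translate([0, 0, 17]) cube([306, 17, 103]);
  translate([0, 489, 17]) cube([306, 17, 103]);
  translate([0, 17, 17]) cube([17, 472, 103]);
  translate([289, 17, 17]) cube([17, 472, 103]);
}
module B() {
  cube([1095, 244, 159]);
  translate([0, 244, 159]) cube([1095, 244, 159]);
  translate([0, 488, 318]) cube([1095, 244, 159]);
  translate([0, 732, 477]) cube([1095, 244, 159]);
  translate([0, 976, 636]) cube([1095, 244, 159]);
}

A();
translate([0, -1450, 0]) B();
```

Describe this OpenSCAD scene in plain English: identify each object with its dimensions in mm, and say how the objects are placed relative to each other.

A is an open-topped rectangular box: outside dimensions 306×506×120 mm, with a uniform wall and base thickness of 17 mm. The base is a full 306×506 slab on the floor; four walls sit on top of the base. The front and back walls (the −y and +y sides) span the full width; the two side walls fit between them.

B is a straight staircase of 5 solid steps. Each step is 1095 mm wide (x), 244 mm deep (y, the going) and 159 mm tall (the rise). The first step rests on the floor; each subsequent step sits one going further in +y and one rise higher in +z, directly behind and above the previous step with no overlap.

The staircase is on the floor beside the open box on its −y side.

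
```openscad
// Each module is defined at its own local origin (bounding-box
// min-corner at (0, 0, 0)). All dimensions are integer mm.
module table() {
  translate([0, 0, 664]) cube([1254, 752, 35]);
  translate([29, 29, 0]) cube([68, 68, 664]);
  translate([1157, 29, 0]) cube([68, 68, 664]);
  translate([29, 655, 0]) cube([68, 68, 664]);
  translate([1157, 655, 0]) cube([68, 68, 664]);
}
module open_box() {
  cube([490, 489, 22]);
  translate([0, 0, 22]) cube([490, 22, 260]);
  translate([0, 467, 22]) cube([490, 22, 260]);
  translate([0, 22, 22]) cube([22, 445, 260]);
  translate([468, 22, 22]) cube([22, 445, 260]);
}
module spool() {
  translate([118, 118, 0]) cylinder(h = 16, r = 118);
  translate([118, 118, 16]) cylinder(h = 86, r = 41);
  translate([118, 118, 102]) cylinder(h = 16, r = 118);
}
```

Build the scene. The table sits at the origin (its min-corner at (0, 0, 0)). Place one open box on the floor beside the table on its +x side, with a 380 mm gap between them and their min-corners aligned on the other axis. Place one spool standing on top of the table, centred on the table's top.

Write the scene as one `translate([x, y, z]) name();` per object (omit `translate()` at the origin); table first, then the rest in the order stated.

table();
translate([1634, 0, 0]) open_box();
translate([509, 258, 699]) spool();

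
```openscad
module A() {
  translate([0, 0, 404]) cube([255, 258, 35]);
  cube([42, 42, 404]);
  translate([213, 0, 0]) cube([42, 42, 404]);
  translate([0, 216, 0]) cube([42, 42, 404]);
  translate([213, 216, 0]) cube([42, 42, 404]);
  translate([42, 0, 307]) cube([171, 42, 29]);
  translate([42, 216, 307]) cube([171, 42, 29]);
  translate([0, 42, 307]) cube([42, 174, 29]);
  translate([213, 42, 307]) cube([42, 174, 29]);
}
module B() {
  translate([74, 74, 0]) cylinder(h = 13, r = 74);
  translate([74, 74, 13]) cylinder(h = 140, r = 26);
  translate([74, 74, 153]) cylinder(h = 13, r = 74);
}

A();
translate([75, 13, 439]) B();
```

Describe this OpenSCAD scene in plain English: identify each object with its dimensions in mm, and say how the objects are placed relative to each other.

A is a four-legged stool. The seat is a 255×258×35 mm slab whose top surface is at z = 439 mm; four square legs, each 42×42 mm in cross-section, run from the floor (z = 0) to the underside of the seat, each flush with a corner of the seat. Four stretchers, 42 mm wide and 29 mm tall, connect adjacent legs with their undersides at z = 307 mm, each running between the inner faces of the legs it joins and aligned with the legs' outer faces on the other axis.

B is a spool: two coaxial disc flanges of radius 74 mm and thickness 13 mm, joined by a core cylinder of radius 26 mm and height 140 mm. The lower flange rests on z = 0 and the three cylinders share a vertical axis.

The spool is on top of the stool.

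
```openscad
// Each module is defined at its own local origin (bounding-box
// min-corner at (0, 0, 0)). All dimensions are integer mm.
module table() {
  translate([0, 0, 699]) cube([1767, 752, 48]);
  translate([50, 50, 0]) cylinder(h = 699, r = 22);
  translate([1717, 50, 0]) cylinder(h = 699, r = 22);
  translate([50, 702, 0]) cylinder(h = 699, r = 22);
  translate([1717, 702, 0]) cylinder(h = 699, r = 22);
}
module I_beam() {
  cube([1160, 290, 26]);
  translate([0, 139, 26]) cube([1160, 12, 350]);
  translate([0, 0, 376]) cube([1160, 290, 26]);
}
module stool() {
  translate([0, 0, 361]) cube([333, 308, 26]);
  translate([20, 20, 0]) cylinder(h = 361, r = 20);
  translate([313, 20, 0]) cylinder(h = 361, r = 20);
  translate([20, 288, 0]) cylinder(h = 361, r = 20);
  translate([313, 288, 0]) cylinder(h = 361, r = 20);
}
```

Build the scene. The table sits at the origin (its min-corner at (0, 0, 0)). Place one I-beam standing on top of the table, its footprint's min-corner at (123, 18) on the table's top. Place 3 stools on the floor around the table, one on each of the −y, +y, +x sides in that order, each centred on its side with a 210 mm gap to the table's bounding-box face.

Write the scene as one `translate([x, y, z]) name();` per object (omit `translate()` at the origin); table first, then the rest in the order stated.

table();
translate([123, 18, 747]) I_beam();
translate([717, -518, 0]) stool();
translate([717, 962, 0]) stool();
translate([1977, 222, 0]) stool();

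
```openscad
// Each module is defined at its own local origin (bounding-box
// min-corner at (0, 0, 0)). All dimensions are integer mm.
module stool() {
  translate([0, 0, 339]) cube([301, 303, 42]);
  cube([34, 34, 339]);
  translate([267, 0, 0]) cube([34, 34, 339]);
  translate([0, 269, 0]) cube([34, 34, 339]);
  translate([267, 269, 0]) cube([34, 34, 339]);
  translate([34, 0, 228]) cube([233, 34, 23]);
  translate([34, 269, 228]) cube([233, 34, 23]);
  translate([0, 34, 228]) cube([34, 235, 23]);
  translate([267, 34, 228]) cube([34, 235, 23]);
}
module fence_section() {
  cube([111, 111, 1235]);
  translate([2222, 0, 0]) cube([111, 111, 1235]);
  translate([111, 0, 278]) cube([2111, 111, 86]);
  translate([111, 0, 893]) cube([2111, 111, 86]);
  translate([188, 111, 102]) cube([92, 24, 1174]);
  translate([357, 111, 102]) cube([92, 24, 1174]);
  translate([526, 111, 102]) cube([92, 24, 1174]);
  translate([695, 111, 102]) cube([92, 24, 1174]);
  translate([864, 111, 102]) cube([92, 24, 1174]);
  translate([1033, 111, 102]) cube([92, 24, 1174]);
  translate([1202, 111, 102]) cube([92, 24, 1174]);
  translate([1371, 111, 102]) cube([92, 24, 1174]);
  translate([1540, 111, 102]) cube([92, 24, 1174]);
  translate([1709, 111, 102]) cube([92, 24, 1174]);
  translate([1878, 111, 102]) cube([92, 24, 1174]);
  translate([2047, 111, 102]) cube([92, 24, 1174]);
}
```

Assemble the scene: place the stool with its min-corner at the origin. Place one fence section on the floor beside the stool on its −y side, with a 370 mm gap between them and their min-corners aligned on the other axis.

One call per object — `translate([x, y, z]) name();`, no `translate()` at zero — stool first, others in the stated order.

stool();
translate([0, -505, 0]) fence_section();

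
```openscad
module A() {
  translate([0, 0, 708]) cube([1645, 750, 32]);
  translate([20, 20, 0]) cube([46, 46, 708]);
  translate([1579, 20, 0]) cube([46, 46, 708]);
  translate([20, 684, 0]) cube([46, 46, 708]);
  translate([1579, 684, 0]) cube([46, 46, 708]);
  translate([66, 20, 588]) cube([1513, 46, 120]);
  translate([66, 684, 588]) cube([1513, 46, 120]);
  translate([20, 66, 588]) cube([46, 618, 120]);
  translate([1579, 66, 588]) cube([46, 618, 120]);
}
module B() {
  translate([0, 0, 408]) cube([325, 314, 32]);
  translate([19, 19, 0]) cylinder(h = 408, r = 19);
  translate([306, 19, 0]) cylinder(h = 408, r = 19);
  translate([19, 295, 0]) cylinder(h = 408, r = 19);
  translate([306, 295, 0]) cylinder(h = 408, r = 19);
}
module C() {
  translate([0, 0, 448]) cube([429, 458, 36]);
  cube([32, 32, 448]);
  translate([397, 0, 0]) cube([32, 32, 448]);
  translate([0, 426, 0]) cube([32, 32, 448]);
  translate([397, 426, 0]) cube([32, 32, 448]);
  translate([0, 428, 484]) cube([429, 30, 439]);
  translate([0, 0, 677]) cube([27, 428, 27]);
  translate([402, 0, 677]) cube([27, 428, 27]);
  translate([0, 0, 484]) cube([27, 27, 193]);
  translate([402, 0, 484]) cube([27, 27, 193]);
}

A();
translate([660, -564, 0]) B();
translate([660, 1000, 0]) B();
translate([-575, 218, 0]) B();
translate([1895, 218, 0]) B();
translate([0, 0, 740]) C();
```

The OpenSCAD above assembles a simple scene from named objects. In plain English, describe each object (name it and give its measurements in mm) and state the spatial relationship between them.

A is a table with a 1645×750 mm rectangular top, 32 mm thick, top surface at z = 740 mm, supported by four 46×46 mm square legs, each inset 20 mm from the nearest pair of top edges, running from the floor. Four apron rails, 46 mm thick and 120 mm tall, run between adjacent legs with their top edges flush with the underside of the top and their outer faces flush with the legs' outer faces.

B is a simple wooden stool: a rectangular seat 325 mm (x) by 314 mm (y), 32 mm thick, top face at z = 440 mm, on four round legs, each 38 mm in diameter. The legs rest on z = 0, each leg's axis is inset half a diameter from the nearest pair of seat edges (so the leg's bounding box is flush with the corner).

C is a chair. The seat is a 429×458×36 mm slab with its top at z = 484 mm, on four 32×32 mm corner legs (flush with the seat edges, standing on z = 0). A flat backrest 30 mm thick, 439 mm tall, spans the full seat width and rises from the seat top along its +y edge, rear face flush with the rear of the seat. Two armrests of 27×27 mm section run along each side from the seat's front edge to the front of the backrest, top faces 220 mm above the seat top and outer faces flush with the seat's x-edges; a 27×27 mm post under the front of each armrest stands on the seat at the front corner.

Four stools sit around the table at the −y, +y, −x, +x sides. The chair is on top of the table.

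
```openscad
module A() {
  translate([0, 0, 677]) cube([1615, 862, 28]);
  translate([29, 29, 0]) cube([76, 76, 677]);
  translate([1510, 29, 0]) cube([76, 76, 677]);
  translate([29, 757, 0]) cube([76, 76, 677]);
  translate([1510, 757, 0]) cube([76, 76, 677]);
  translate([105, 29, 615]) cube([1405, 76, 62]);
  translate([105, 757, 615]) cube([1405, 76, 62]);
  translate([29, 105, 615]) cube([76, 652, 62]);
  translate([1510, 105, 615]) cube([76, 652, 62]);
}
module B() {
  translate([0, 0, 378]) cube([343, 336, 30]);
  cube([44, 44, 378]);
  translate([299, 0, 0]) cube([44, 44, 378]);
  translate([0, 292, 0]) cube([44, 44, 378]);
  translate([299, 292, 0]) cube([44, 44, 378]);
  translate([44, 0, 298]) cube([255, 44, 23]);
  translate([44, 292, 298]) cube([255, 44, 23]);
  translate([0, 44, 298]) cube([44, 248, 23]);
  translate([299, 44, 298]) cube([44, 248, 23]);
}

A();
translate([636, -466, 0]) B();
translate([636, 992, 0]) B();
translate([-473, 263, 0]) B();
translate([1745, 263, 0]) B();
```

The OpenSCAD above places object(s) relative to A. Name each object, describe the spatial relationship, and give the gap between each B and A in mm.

Each stool's nearest face is 130 mm from the table's bounding box.

A is a table. B is a stool. Four stools sit around the table at the −y, +y, −x, +x sides. The gap between each stool and the table is 130 mm.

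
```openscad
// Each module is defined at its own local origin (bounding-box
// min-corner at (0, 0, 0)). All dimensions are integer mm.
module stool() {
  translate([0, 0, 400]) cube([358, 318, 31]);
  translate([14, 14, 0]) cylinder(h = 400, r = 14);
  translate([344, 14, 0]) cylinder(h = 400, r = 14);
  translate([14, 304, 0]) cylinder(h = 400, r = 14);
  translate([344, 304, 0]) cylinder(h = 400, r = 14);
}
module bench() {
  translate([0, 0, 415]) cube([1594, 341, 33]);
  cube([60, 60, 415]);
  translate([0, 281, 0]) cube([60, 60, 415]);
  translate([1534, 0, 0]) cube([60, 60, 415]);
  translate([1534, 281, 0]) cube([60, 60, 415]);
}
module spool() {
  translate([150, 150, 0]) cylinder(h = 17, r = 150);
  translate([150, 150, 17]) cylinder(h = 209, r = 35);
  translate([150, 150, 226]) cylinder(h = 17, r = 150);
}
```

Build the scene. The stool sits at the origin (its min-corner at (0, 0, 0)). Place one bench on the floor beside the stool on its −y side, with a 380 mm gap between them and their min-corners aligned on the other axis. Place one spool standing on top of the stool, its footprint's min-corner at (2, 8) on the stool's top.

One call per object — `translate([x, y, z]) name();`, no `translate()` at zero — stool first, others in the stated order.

stool();
translate([0, -721, 0]) bench();
translate([2, 8, 431]) spool();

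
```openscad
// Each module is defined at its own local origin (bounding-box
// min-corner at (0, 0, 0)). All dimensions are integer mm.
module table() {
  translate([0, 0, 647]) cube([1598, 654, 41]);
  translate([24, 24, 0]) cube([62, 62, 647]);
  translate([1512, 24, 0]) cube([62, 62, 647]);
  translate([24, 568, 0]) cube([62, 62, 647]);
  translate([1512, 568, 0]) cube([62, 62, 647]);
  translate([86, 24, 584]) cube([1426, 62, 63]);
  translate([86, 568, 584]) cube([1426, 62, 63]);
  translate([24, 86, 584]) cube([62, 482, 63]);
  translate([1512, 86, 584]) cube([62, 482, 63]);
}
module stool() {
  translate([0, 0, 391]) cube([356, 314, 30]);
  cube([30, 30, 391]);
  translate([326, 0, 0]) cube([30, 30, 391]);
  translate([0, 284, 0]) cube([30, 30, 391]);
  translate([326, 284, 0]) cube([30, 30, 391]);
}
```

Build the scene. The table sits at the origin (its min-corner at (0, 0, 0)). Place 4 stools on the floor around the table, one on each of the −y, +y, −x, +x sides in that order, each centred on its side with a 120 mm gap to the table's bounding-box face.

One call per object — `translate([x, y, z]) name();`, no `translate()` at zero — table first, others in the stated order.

table();
translate([621, -434, 0]) stool();
translate([621, 774, 0]) stool();
translate([-476, 170, 0]) stool();
translate([1718, 170, 0]) stool();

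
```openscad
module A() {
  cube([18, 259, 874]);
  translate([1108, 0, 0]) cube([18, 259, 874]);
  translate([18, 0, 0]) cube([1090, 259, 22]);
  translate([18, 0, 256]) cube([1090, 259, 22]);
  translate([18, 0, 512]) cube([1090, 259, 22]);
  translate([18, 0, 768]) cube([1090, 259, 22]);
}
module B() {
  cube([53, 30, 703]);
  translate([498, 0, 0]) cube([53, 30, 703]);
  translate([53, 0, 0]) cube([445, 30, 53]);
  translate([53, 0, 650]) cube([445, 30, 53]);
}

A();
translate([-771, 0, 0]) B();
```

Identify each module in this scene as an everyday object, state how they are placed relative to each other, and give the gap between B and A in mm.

A is a bookshelf. B is a picture frame. The picture frame is on the floor beside the bookshelf on its −x side. The gap between the picture frame and the bookshelf is 220 mm.

The picture frame's nearest face is 220 mm from the bookshelf's −x face.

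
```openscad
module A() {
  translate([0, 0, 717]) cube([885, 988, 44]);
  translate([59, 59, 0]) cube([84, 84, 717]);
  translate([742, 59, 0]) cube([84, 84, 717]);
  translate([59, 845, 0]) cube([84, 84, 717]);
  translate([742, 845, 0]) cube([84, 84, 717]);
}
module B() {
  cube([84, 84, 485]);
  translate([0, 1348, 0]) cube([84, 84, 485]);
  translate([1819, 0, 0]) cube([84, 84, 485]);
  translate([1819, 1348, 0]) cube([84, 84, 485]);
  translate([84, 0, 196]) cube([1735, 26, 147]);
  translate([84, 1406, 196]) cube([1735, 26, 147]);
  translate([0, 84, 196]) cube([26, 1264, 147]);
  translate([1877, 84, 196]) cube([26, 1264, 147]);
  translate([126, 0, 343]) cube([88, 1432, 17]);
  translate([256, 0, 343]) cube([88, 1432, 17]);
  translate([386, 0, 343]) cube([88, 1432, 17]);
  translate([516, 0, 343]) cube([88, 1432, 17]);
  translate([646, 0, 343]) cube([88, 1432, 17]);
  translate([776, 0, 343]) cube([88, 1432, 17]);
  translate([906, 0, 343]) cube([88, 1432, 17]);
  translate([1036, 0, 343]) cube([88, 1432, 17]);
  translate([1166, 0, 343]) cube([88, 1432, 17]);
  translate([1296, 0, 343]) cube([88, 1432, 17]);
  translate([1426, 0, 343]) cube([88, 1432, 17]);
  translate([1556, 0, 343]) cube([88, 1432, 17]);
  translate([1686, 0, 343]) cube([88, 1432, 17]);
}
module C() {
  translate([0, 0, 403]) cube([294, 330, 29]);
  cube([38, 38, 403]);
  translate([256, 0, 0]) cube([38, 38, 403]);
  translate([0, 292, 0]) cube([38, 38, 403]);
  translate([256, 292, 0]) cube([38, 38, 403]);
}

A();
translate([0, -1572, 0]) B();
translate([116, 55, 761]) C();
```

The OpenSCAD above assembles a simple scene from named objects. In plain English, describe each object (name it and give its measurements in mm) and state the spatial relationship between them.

A is a rectangular dining table. The top is 885×988×44 mm with its upper surface at z = 761 mm. It stands on four 84×84 mm square legs, each inset 59 mm from the nearest pair of top edges, running from the floor to the underside of the top.

B is a bed frame 1903 mm long (x) by 1432 mm wide (y). Four 84×84 mm corner posts, 485 mm tall, at the corners of the footprint. Four rails of 26 mm thickness and 147 mm height run between adjacent posts with their undersides at z = 196 mm, their outer faces flush with the outside of the frame (the two x-running rails run between the posts' inner faces; the two y-running rails run between the posts' inner faces). 13 slats, each 88 mm wide (x) and 17 mm thick, lie across the top of the two x-running rails, running the full 1432 mm width of the frame in y; the slats are evenly spaced along x between the inner faces of the end posts with equal gaps (rounded down to the nearest mm) at the −x end and between each pair — any rounding remainder accumulates at the +x end.

C is a four-legged stool. The seat is 294×330 mm, 29 mm thick, top at z = 432 mm. It stands on four square legs, each 38×38 mm in cross-section, from z = 0 to the seat underside, each flush with a corner of the seat.

The bed frame is on the floor beside the table on its −y side. The stool is on top of the table.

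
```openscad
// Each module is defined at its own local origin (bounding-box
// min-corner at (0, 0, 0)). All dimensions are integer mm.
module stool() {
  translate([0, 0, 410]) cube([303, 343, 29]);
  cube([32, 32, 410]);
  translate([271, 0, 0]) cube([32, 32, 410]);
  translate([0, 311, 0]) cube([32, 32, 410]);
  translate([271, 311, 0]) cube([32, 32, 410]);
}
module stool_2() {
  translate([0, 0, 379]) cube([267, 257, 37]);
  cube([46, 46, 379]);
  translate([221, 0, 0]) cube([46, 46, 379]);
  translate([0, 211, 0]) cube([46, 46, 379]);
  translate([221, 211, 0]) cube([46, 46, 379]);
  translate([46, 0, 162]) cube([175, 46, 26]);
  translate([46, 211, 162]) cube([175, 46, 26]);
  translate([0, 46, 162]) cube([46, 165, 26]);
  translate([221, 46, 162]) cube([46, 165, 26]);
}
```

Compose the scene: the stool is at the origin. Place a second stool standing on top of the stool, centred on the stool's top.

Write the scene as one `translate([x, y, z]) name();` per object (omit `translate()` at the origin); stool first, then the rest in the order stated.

stool();
translate([18, 43, 439]) stool_2();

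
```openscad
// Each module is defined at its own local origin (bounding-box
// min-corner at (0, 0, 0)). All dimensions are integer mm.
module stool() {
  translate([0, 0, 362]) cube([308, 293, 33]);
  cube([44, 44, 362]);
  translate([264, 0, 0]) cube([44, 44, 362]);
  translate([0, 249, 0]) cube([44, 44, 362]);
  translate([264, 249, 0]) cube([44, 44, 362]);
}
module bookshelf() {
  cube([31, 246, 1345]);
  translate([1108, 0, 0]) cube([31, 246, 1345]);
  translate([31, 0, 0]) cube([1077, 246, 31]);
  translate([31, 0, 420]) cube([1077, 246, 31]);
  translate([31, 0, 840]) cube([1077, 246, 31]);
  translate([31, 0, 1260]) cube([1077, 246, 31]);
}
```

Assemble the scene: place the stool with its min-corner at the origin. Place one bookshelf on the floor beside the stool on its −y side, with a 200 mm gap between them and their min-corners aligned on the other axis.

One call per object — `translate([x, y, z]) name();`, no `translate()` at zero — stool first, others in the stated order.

stool();
translate([0, -446, 0]) bookshelf();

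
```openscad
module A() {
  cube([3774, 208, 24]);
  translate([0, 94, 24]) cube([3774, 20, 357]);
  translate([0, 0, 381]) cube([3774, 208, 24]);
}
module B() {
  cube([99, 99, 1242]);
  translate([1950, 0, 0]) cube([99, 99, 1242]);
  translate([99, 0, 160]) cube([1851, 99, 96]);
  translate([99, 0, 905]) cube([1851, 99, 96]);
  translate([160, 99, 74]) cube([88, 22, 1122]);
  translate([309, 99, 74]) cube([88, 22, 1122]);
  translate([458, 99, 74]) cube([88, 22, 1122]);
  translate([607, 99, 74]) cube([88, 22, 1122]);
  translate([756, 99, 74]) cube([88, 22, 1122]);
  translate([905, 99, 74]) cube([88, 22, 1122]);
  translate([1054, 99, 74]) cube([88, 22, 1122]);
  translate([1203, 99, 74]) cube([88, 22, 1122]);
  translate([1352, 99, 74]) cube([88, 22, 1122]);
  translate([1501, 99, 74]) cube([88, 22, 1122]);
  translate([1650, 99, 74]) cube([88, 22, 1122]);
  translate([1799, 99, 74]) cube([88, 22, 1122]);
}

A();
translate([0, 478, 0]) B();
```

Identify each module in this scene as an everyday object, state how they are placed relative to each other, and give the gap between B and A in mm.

The fence section's nearest face is 270 mm from the I-beam's +y face.

A is an I-beam. B is a fence section. The fence section is on the floor beside the I-beam on its +y side. The gap between the fence section and the I-beam is 270 mm.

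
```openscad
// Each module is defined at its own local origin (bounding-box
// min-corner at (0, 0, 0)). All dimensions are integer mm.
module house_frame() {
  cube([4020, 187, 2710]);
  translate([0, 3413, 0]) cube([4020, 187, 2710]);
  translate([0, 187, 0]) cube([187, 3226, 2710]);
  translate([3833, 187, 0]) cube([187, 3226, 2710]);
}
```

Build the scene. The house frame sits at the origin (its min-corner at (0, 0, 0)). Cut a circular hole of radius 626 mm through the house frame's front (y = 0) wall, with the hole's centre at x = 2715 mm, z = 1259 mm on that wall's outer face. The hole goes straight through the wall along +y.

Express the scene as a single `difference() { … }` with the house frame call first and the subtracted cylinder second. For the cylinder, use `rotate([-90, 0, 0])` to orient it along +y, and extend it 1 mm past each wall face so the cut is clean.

difference() {
  house_frame();
  translate([2715, -1, 1259]) rotate([-90, 0, 0]) cylinder(h = 189, r = 626);
}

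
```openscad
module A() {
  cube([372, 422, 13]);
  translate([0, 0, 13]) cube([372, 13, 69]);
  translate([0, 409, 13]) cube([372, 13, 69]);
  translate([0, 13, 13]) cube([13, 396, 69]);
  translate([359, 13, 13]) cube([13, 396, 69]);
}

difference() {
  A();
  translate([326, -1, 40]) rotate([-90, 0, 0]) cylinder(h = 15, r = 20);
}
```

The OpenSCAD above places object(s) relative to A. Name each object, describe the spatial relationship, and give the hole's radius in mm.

A is an open box. The open box has a circular hole through its front wall. The hole's radius is 20 mm.

The subtracted cylinder has r = 20 mm.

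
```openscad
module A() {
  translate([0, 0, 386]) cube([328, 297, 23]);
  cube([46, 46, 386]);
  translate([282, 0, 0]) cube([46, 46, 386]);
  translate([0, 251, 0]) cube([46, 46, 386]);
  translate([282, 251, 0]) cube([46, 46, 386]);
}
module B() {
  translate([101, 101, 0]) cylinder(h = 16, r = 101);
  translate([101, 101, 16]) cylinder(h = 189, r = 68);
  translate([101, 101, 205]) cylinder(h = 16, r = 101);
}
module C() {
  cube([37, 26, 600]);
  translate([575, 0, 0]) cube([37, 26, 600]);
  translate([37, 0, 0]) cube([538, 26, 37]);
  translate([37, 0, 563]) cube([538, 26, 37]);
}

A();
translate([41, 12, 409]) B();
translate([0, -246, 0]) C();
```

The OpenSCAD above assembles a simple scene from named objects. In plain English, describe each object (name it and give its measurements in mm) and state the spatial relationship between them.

A is a four-legged stool. The seat is 328×297 mm, 23 mm thick, top at z = 409 mm. It stands on four square legs, each 46×46 mm in cross-section, from z = 0 to the seat underside, each flush with a corner of the seat.

B is a spool: two coaxial disc flanges of radius 101 mm and thickness 16 mm, joined by a core cylinder of radius 68 mm and height 189 mm. The lower flange rests on z = 0 and the three cylinders share a vertical axis.

C is a picture frame with a 538×526 mm rectangular opening (x by z) and a uniform 37 mm border on every side. Frame depth is 26 mm along y. It is built from two vertical stiles running the full outside height and two horizontal rails spanning the gap between the stiles.

The spool is on top of the stool. The picture frame is on the floor beside the stool on its −y side.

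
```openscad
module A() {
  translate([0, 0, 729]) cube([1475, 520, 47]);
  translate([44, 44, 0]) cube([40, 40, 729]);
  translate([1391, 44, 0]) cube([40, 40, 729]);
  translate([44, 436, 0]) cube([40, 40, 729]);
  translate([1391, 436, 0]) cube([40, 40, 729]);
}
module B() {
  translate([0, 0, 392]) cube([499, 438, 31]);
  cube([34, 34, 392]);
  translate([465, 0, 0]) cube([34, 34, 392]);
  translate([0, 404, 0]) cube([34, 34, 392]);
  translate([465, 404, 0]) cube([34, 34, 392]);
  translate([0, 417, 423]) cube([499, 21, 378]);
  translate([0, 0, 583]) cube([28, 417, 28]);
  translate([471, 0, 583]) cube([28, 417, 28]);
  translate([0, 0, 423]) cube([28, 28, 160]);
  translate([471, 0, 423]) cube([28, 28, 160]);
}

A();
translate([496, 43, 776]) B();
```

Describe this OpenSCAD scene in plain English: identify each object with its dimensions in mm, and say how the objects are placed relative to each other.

A is a table with a 1475×520 mm rectangular top, 47 mm thick, top surface at z = 776 mm, supported by four 40×40 mm square legs, each inset 44 mm from the nearest pair of top edges, running from the floor.

B is a chair. The seat is a 499×438×31 mm slab with its top at z = 423 mm, on four 34×34 mm corner legs (flush with the seat edges, standing on z = 0). A flat backrest 21 mm thick, 378 mm tall, spans the full seat width and rises from the seat top along its +y edge, rear face flush with the rear of the seat. Two armrests of 28×28 mm section run along each side from the seat's front edge to the front of the backrest, top faces 188 mm above the seat top and outer faces flush with the seat's x-edges; a 28×28 mm post under the front of each armrest stands on the seat at the front corner.

The chair is on top of the table.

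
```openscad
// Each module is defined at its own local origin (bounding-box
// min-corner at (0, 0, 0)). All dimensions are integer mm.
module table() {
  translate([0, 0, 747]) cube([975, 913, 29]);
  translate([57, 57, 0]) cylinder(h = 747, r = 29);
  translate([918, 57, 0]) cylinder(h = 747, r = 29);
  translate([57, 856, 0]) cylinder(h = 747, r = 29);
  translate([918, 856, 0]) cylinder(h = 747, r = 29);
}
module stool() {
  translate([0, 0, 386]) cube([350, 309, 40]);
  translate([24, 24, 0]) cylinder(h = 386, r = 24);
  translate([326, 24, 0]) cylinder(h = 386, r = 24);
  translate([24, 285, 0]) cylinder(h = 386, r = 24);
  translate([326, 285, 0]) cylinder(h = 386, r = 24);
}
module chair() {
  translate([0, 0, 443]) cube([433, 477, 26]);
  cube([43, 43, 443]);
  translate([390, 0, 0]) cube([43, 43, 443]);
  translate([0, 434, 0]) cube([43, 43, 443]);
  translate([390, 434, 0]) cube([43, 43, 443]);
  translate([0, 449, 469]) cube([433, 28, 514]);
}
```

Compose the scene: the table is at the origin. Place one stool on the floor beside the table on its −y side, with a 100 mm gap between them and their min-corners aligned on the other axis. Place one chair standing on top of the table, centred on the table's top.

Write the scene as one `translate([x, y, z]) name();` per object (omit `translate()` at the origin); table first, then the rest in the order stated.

table();
translate([0, -409, 0]) stool();
translate([271, 218, 776]) chair();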